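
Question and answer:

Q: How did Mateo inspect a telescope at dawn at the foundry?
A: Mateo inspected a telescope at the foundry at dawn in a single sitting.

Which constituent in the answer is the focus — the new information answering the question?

in a single sitting

The wh-word "how" asks about the manner.
In the answer, "Mateo", "a telescope", "at the foundry" and "at dawn" are given — repeated from the question.
The constituent filling the manner gap is "in a single sitting"; that is the focus and would carry nuclear stress.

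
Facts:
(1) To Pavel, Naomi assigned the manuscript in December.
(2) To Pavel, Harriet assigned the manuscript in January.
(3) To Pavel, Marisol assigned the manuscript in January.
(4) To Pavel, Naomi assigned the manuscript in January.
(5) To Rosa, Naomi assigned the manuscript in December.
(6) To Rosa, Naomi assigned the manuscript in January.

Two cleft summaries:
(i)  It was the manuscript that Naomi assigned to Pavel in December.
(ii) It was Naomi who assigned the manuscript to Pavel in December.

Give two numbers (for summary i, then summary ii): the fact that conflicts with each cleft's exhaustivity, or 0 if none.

Summary (i) focuses "the manuscript" (the thing); background agent = Naomi, recipient = Pavel, setting = in December. No fact matches that background with a different thing, so 0.
Summary (ii) focuses "Naomi" (the agent); background thing = the manuscript, recipient = Pavel, setting = in December. No fact matches that background with a different agent, so 0.

0, 0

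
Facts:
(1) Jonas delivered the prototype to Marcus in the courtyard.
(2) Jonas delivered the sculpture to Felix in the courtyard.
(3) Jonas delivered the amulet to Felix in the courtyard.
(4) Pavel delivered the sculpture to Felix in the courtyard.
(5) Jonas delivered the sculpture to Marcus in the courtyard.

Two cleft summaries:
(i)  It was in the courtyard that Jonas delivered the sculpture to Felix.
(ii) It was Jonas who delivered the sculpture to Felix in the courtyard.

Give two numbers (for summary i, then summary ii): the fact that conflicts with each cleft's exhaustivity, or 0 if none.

0, 4

(i): focus "in the courtyard". No fact shares agent = Jonas, thing = the sculpture, recipient = Felix with a different setting. 0.
(ii): focus "Jonas". Looking for thing = the sculpture, recipient = Felix, setting = in the courtyard with some other agent — fact (4) has Pavel there. Refuted.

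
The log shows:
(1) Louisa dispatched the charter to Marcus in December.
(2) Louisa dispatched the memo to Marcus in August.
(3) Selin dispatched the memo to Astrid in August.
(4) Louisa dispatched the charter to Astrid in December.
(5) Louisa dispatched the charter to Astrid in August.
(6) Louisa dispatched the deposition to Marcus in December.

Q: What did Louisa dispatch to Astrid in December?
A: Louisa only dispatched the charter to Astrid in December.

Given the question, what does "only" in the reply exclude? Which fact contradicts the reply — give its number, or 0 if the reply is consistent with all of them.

0

Answering "What did ...?" puts focus on the thing — here, "the charter".
So "only" ranges over things; the rest (agent = Louisa, recipient = Astrid, setting = in December) is presupposed.
No fact keeps agent = Louisa, recipient = Astrid, setting = in December while changing the thing; every other fact differs on something backgrounded. The reply stands.
(Fact (1) would refute a reading with focus on the recipient — but that is not what the question asks.)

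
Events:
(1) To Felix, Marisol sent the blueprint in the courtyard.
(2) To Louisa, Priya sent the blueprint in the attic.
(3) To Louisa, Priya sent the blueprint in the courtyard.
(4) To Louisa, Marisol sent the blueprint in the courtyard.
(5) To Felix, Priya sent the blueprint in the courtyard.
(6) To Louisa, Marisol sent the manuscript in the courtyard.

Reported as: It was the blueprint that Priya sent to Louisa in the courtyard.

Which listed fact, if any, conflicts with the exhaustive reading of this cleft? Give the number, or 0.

Focus of the cleft: "the blueprint" (the thing). Presupposed background: Priya as agent and Louisa as recipient and in the courtyard as setting.
Exhaustivity: the blueprint is the only thing satisfying that background.
Every other fact differs from the presupposition on some backgrounded slot, so none challenges the exhaustivity.

0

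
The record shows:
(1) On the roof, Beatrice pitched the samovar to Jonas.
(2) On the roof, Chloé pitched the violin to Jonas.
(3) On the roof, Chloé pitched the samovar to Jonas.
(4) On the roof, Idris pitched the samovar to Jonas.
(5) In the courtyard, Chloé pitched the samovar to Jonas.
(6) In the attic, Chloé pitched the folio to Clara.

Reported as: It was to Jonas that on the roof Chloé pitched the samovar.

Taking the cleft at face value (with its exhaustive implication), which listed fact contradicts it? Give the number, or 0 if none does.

Focus of the cleft: "Jonas" (the recipient). Presupposed background: Chloé as agent and the samovar as thing and on the roof as setting.
The exhaustive reading says no other recipient fits that background.
No listed fact matches the background with a different recipient. Exhaustivity holds.

0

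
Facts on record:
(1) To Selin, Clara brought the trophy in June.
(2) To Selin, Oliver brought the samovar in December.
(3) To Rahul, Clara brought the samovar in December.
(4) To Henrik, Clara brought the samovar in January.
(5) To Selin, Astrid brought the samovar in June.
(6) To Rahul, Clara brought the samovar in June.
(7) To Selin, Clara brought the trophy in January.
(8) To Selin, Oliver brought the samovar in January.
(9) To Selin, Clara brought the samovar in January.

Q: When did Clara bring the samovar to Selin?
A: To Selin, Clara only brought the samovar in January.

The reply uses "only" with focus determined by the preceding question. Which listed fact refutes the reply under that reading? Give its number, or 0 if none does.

0

The question "When did ...?" targets the setting, so in the reply the focus falls on "in January".
"Only" then excludes alternative settings while the background — same agent, thing, recipient (Clara / the samovar / Selin) — is held fixed.
No fact keeps same agent, thing, recipient (Clara / the samovar / Selin) while changing the setting; every other fact differs on something backgrounded. The reply stands.
(Fact (7) would refute a reading with focus on the thing — but that is not what the question asks.)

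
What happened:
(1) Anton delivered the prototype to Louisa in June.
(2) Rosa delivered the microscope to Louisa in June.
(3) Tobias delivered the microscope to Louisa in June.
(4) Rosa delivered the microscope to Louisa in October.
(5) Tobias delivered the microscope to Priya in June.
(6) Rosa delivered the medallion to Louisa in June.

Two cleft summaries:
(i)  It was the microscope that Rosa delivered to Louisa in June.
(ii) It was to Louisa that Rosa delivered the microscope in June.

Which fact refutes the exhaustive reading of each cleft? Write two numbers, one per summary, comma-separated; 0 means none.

Summary (i) focuses "the microscope" (the thing); background agent = Rosa, recipient = Louisa, setting = in June. Fact (6) matches that background with thing = the medallion — refutes (i).
Summary (ii) focuses "Louisa" (the recipient); background agent = Rosa, thing = the microscope, setting = in June. No fact matches that background with a different recipient, so 0.

6, 0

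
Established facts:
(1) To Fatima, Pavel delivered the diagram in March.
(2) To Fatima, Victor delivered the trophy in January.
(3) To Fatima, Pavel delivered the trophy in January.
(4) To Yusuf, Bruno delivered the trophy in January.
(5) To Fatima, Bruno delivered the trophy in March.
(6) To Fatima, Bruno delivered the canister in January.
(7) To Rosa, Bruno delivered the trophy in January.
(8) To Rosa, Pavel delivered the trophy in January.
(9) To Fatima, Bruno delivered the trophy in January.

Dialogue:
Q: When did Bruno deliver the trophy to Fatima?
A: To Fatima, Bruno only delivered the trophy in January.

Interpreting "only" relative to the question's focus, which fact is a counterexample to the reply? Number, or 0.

Answering "When did ...?" puts focus on the setting — here, "in January".
"Only" then excludes alternative settings while the background — Bruno as agent and the trophy as thing and Fatima as recipient — is held fixed.
Fact (5) shares the background with a different setting (in March) — counterexample.
(Fact (4) would refute a reading with focus on the recipient — but that is not what the question asks.)

5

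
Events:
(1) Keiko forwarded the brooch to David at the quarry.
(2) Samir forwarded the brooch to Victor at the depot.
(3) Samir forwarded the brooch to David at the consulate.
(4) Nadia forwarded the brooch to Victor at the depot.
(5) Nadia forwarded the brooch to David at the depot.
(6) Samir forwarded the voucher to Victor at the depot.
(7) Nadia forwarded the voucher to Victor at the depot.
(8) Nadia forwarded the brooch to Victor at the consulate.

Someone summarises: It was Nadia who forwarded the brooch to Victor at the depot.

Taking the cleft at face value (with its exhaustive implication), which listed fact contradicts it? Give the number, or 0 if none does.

2

The cleft puts "Nadia" in focus and presupposes the open proposition with the brooch as thing and Victor as recipient and at the depot as setting.
Exhaustivity: Nadia is the only agent satisfying that background.
Fact (2) shares the background but with agent = Samir; exhaustivity is violated.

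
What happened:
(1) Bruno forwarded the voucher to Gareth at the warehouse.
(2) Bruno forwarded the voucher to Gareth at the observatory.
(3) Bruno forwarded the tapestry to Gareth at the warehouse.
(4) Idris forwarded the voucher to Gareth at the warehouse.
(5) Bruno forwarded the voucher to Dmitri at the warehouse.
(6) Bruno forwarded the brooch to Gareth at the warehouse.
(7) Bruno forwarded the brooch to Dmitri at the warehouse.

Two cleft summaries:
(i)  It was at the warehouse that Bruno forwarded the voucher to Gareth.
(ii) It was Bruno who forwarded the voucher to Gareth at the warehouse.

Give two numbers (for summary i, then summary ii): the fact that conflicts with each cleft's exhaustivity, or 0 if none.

(i): focus "at the warehouse". Looking for Bruno as agent and the voucher as thing and Gareth as recipient with some other setting — fact (2) has at the observatory there. Refuted.
(ii): focus "Bruno". Looking for the voucher as thing and Gareth as recipient and at the warehouse as setting with some other agent — fact (4) has Idris there. Refuted.

2, 4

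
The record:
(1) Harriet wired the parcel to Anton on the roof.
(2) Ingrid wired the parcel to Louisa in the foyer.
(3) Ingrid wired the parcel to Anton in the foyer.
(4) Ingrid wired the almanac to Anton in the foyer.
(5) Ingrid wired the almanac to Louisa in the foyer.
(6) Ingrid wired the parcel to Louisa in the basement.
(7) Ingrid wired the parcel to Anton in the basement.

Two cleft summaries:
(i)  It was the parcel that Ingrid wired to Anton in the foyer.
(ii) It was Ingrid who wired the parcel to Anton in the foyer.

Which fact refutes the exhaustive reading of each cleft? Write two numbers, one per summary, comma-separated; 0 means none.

(i): focus "the parcel". Looking for Ingrid as agent and Anton as recipient and in the foyer as setting with some other thing — fact (4) has the almanac there. Refuted.
(ii): focus "Ingrid". No fact shares the parcel as thing and Anton as recipient and in the foyer as setting with a different agent. 0.

4, 0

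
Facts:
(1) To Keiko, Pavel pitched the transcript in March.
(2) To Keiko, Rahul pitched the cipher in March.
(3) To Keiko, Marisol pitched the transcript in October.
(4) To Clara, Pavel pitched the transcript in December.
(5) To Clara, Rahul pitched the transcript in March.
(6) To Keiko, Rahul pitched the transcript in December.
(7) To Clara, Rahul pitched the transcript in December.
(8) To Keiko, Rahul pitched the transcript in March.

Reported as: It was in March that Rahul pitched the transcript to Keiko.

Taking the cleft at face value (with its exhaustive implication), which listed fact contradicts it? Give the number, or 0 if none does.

The cleft puts "in March" in focus and presupposes the open proposition with agent = Rahul, thing = the transcript, recipient = Keiko.
The exhaustive reading says no other setting fits that background.
But fact (6) also has agent = Rahul, thing = the transcript, recipient = Keiko, with setting = in December — so the exhaustive reading fails.

6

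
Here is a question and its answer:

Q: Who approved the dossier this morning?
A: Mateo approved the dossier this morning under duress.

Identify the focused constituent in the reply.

Mateo

The wh-word "who" asks about the subject (agent).
In the answer, "the dossier" and "this morning" are given — repeated from the question.
"under duress" is also new, but it specifies the manner, which is not what the question asks about — so it is not the focus.
The constituent filling the subject (agent) gap is "Mateo"; that is the focus.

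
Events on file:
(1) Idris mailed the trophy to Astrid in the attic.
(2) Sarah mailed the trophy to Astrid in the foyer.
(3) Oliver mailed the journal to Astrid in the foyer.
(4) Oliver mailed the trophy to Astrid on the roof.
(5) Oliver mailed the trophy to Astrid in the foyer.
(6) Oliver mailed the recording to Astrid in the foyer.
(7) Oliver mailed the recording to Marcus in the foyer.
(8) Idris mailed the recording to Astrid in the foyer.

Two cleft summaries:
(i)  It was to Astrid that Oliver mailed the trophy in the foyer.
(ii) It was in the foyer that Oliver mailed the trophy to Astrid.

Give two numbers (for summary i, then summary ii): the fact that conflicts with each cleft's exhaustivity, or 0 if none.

(i): focus "Astrid". No fact shares Oliver as agent and the trophy as thing and in the foyer as setting with a different recipient. 0.
(ii): focus "in the foyer". Looking for Oliver as agent and the trophy as thing and Astrid as recipient with some other setting — fact (4) has on the roof there. Refuted.

0, 4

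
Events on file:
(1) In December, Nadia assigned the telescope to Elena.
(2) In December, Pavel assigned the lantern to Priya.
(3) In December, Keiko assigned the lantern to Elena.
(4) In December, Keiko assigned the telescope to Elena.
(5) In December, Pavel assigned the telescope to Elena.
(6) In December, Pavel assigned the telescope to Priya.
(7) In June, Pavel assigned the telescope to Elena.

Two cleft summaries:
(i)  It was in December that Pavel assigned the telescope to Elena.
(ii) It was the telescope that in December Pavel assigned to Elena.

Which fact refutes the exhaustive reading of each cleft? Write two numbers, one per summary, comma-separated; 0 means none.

Summary (i) focuses "in December" (the setting); background agent = Pavel, thing = the telescope, recipient = Elena. Fact (7) matches that background with setting = in June — refutes (i).
Summary (ii) focuses "the telescope" (the thing); background agent = Pavel, recipient = Elena, setting = in December. No fact matches that background with a different thing, so 0.

7, 0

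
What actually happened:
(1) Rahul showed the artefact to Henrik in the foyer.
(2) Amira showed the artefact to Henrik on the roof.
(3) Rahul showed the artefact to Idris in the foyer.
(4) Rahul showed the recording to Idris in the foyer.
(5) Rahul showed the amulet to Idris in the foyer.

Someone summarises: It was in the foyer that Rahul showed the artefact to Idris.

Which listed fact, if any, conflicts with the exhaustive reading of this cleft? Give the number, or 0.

0

Focus of the cleft: "in the foyer" (the setting). Presupposed background: agent = Rahul, thing = the artefact, recipient = Idris.
The exhaustive reading says no other setting fits that background.
No listed fact matches the background with a different setting. Exhaustivity holds.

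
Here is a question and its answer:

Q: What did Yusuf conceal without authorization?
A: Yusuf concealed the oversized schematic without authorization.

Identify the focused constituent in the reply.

The wh-word "what" asks about the direct object.
In the answer, "Yusuf" and "without authorization" are given — repeated from the question.
The constituent filling the direct object gap is "the oversized schematic"; that is the focus and would carry nuclear stress.

the oversized schematic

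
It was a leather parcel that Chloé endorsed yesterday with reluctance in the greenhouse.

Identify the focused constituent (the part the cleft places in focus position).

In an it-cleft "It was X that/who ...", the clefted constituent X is the focus; the that/who-clause expresses the presupposed open proposition.
Here the focus is "a leather parcel". The backgrounded (presupposed) material includes "Chloé", "yesterday", "with reluctance" and "in the greenhouse".

a leather parcel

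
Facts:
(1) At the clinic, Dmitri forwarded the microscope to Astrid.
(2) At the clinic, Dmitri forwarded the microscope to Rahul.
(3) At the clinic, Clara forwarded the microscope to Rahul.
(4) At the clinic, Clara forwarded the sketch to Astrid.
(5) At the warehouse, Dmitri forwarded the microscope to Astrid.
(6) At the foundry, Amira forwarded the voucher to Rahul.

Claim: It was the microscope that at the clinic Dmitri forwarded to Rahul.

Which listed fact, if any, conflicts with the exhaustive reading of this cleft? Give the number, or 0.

0

The cleft puts "the microscope" in focus and presupposes the open proposition with same agent, recipient, setting (Dmitri / Rahul / at the clinic).
Exhaustivity: the microscope is the only thing satisfying that background.
Every other fact differs from the presupposition on some backgrounded slot, so none challenges the exhaustivity.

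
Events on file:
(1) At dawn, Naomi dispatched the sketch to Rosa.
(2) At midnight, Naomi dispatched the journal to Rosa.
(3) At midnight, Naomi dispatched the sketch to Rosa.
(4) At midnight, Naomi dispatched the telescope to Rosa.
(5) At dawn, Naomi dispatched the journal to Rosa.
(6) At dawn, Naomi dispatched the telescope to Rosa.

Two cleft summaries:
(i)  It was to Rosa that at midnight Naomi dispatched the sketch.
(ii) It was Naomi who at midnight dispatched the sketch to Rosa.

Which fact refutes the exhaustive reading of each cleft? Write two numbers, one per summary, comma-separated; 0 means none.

0, 0

Summary (i) focuses "Rosa" (the recipient); background Naomi as agent and the sketch as thing and at midnight as setting. No fact matches that background with a different recipient, so 0.
Summary (ii) focuses "Naomi" (the agent); background the sketch as thing and Rosa as recipient and at midnight as setting. No fact matches that background with a different agent, so 0.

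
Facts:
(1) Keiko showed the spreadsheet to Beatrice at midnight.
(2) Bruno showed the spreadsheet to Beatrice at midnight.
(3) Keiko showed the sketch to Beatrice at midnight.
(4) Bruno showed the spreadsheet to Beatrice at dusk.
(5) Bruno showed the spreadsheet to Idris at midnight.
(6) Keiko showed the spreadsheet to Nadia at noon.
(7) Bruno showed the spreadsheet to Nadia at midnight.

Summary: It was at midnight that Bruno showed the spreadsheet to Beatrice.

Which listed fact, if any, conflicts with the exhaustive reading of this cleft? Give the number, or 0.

Focus of the cleft: "at midnight" (the setting). Presupposed background: agent = Bruno, thing = the spreadsheet, recipient = Beatrice.
The exhaustive reading says no other setting fits that background.
But fact (4) also has agent = Bruno, thing = the spreadsheet, recipient = Beatrice, with setting = at dusk — so the exhaustive reading fails.

4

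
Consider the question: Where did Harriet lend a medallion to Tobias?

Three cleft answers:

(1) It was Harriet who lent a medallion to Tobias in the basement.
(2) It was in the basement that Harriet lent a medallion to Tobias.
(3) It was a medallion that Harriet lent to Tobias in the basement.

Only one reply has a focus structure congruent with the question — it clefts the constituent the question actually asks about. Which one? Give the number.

2

The question word "where" targets the location.
Option (1) clefts "Harriet" — the subject (agent), not what was asked.
Option (2) clefts "in the basement" — that matches what the question asks about.
Option (3) clefts "a medallion" — the direct object, not what was asked.
So the congruent reply is (2).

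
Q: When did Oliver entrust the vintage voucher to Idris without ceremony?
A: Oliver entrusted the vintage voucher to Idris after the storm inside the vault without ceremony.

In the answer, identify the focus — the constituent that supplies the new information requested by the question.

The wh-word "when" asks about the time.
In the answer, "Oliver", "the vintage voucher", "to Idris" and "without ceremony" are given — repeated from the question.
"inside the vault" is also new, but it specifies the location, which is not what the question asks about — so it is not the focus.
The constituent filling the time gap is "after the storm"; that is the focus.

after the storm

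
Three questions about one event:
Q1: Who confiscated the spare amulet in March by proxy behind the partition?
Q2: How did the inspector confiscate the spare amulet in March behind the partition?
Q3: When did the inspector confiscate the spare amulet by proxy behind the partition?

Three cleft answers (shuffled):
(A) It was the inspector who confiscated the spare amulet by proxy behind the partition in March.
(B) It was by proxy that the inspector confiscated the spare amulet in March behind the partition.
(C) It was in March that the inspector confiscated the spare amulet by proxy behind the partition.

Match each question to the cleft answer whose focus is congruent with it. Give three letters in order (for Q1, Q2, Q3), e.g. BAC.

Q1 asks about the subject (agent); cleft (A) focuses "the inspector", which is the subject (agent) — so Q1 → A.
Q2 asks about the manner; cleft (B) focuses "by proxy", which is the manner — so Q2 → B.
Q3 asks about the time; cleft (C) focuses "in March", which is the time — so Q3 → C.
Mapping: Q1→A, Q2→B, Q3→C.

ABC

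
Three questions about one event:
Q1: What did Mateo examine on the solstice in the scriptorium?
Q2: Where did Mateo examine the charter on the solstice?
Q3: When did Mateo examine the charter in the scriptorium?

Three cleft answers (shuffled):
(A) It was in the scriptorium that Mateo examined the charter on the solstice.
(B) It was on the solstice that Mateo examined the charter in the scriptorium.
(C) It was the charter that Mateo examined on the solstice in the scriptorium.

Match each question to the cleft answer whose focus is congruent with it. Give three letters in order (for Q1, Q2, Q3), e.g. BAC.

Q1 asks about the direct object; cleft (C) focuses "the charter", which is the direct object — so Q1 → C.
Q2 asks about the location; cleft (A) focuses "in the scriptorium", which is the location — so Q2 → A.
Q3 asks about the time; cleft (B) focuses "on the solstice", which is the time — so Q3 → B.
Mapping: Q1→C, Q2→A, Q3→B.

CAB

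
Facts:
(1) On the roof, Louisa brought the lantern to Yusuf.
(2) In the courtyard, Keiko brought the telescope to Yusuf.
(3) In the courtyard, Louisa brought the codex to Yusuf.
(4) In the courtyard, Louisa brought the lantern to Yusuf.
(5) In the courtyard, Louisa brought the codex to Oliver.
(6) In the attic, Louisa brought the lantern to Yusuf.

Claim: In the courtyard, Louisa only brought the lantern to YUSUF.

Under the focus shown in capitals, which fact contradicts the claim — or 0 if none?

0

Focus (in capitals) is "Yusuf" — the recipient. "Only" excludes alternative recipients while holding fixed Louisa as agent and the lantern as thing and in the courtyard as setting.
Every other fact changes something in the background, not just the recipient. Nothing refutes the claim.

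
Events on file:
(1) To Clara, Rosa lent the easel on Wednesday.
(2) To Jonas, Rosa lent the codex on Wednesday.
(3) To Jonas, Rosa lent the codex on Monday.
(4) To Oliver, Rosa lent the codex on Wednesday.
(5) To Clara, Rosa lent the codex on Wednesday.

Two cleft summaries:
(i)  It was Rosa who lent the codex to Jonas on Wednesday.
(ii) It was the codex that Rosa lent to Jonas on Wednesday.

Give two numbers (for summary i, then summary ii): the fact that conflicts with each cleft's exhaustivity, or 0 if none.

0, 0

Summary (i) focuses "Rosa" (the agent); background the codex as thing and Jonas as recipient and on Wednesday as setting. No fact matches that background with a different agent, so 0.
Summary (ii) focuses "the codex" (the thing); background Rosa as agent and Jonas as recipient and on Wednesday as setting. No fact matches that background with a different thing, so 0.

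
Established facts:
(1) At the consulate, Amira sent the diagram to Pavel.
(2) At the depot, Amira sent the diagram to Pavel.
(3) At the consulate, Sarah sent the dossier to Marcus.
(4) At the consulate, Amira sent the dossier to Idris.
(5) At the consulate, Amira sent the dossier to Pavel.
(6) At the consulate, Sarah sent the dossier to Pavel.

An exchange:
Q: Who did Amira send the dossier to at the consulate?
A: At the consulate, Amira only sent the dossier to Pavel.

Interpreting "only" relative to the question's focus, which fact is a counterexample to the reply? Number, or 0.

Answering "Who did ... to ...?" puts focus on the recipient — here, "Pavel".
So "only" ranges over recipients; the rest (agent = Amira, thing = the dossier, setting = at the consulate) is presupposed.
Fact (4) keeps agent = Amira, thing = the dossier, setting = at the consulate but has recipient = Idris; that refutes the reply.
(Fact (1) would refute a reading with focus on the thing — but that is not what the question asks.)

4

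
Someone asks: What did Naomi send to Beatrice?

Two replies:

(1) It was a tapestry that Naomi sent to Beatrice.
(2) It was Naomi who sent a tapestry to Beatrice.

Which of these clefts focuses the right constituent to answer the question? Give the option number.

The question word "what" targets the direct object.
Option (1) clefts "a tapestry" — that matches what the question asks about.
Option (2) clefts "Naomi" — the subject (agent), not what was asked.
So the congruent reply is (1).

1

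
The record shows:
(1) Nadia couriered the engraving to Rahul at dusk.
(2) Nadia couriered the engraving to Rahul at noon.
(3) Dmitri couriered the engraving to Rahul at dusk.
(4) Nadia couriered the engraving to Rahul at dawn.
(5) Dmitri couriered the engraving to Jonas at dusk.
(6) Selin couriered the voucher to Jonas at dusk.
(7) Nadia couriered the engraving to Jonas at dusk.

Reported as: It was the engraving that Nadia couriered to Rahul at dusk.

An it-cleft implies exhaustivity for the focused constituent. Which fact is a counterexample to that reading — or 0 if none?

0

The cleft puts "the engraving" in focus and presupposes the open proposition with Nadia as agent and Rahul as recipient and at dusk as setting.
Exhaustivity: the engraving is the only thing satisfying that background.
Every other fact differs from the presupposition on some backgrounded slot, so none challenges the exhaustivity.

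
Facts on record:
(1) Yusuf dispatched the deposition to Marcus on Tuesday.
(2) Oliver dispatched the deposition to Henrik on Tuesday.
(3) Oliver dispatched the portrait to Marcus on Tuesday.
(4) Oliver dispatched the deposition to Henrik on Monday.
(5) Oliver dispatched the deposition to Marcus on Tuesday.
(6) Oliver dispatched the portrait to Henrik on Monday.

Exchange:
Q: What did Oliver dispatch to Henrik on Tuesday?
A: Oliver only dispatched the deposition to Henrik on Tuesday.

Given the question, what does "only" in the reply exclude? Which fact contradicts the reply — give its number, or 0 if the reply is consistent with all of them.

0

The question "What did ...?" targets the thing, so in the reply the focus falls on "the deposition".
So "only" ranges over things; the rest (agent = Oliver, recipient = Henrik, setting = on Tuesday) is presupposed.
No fact keeps agent = Oliver, recipient = Henrik, setting = on Tuesday while changing the thing; every other fact differs on something backgrounded. The reply stands.
(Fact (5) would refute a reading with focus on the recipient — but that is not what the question asks.)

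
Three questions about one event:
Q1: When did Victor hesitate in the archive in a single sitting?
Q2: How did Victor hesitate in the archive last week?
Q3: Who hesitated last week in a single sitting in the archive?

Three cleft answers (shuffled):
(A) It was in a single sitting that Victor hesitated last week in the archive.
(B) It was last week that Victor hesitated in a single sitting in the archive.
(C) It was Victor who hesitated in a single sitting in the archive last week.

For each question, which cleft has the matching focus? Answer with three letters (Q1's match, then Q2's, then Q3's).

Q1 asks about the time; cleft (B) focuses "last week", which is the time — so Q1 → B.
Q2 asks about the manner; cleft (A) focuses "in a single sitting", which is the manner — so Q2 → A.
Q3 asks about the subject (agent); cleft (C) focuses "Victor", which is the subject (agent) — so Q3 → C.
Mapping: Q1→B, Q2→A, Q3→C.

BAC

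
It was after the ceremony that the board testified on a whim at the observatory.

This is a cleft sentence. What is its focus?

after the ceremony

In an it-cleft "It was X that/who ...", the clefted constituent X is the focus; the that/who-clause expresses the presupposed open proposition.
Here the focus is "after the ceremony". The backgrounded (presupposed) material includes "the board", "on a whim" and "at the observatory".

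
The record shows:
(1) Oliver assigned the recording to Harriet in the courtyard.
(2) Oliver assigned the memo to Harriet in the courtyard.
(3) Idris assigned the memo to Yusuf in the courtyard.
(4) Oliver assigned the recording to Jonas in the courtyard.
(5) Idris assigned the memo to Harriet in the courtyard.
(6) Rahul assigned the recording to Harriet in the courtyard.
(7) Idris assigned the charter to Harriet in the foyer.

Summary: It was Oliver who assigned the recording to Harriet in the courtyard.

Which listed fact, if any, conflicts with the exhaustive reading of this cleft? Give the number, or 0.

Focus of the cleft: "Oliver" (the agent). Presupposed background: thing = the recording, recipient = Harriet, setting = in the courtyard.
The exhaustive reading says no other agent fits that background.
Fact (6) shares the background but with agent = Rahul; exhaustivity is violated.

6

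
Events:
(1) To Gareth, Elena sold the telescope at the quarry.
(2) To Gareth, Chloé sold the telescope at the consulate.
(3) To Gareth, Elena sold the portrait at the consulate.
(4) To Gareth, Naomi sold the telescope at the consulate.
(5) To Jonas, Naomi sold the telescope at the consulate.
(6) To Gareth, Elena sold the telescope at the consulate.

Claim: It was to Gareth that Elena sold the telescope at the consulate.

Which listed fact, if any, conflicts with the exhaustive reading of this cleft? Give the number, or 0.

0

The cleft puts "Gareth" in focus and presupposes the open proposition with Elena as agent and the telescope as thing and at the consulate as setting.
Exhaustivity: Gareth is the only recipient satisfying that background.
Every other fact differs from the presupposition on some backgrounded slot, so none challenges the exhaustivity.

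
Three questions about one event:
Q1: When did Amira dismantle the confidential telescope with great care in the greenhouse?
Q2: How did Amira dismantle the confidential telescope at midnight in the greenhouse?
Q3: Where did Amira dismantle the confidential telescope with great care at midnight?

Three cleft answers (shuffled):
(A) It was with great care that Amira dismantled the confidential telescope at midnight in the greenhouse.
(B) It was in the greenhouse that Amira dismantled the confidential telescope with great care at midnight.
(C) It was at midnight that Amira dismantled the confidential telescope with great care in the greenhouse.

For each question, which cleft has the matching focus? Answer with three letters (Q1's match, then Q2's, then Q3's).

Q1 asks about the time; cleft (C) focuses "at midnight", which is the time — so Q1 → C.
Q2 asks about the manner; cleft (A) focuses "with great care", which is the manner — so Q2 → A.
Q3 asks about the location; cleft (B) focuses "in the greenhouse", which is the location — so Q3 → B.
Mapping: Q1→C, Q2→A, Q3→B.

CAB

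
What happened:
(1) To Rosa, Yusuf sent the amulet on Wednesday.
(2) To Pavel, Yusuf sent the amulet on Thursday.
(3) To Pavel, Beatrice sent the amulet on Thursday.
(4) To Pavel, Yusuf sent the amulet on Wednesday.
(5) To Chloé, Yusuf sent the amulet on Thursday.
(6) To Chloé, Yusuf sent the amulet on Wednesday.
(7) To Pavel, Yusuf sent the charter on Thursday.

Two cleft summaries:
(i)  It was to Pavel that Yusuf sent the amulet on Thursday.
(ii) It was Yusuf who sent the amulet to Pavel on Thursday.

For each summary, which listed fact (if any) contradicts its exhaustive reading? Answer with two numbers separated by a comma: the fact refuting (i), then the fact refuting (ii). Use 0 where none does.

5, 3

(i): focus "Pavel". Looking for Yusuf as agent and the amulet as thing and on Thursday as setting with some other recipient — fact (5) has Chloé there. Refuted.
(ii): focus "Yusuf". Looking for the amulet as thing and Pavel as recipient and on Thursday as setting with some other agent — fact (3) has Beatrice there. Refuted.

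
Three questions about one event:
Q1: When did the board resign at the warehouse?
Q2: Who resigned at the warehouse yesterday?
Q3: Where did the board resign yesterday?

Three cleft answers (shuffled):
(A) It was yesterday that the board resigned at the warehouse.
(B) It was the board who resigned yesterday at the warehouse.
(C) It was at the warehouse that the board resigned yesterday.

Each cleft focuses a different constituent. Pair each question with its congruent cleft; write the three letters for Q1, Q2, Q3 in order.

ABC

Q1 asks about the time; cleft (A) focuses "yesterday", which is the time — so Q1 → A.
Q2 asks about the subject (agent); cleft (B) focuses "the board", which is the subject (agent) — so Q2 → B.
Q3 asks about the location; cleft (C) focuses "at the warehouse", which is the location — so Q3 → C.
Mapping: Q1→A, Q2→B, Q3→C.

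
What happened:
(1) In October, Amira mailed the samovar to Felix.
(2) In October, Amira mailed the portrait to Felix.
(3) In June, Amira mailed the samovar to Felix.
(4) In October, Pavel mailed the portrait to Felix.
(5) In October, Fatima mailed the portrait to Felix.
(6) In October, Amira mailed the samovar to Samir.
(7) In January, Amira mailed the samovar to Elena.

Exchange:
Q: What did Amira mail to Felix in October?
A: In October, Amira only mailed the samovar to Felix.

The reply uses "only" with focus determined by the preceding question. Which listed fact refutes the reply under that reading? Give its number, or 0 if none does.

Answering "What did ...?" puts focus on the thing — here, "the samovar".
"Only" then excludes alternative things while the background — agent = Amira, recipient = Felix, setting = in October — is held fixed.
Fact (2) shares the background with a different thing (the portrait) — counterexample.
(Fact (6) would refute a reading with focus on the recipient — but that is not what the question asks.)

2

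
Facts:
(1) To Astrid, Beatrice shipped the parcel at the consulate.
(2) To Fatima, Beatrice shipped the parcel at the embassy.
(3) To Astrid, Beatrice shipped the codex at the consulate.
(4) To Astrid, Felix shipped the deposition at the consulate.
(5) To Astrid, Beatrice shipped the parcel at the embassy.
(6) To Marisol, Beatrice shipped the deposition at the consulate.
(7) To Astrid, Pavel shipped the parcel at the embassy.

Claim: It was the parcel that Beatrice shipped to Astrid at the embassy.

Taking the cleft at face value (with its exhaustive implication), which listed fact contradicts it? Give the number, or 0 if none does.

0

Focus of the cleft: "the parcel" (the thing). Presupposed background: same agent, recipient, setting (Beatrice / Astrid / at the embassy).
Exhaustivity: the parcel is the only thing satisfying that background.
Every other fact differs from the presupposition on some backgrounded slot, so none challenges the exhaustivity.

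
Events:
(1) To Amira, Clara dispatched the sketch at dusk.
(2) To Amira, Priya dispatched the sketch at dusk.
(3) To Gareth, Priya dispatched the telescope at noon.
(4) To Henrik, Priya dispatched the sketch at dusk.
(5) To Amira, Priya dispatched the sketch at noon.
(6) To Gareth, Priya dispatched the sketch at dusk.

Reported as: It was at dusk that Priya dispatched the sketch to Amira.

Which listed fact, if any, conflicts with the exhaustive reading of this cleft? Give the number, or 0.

5

The cleft puts "at dusk" in focus and presupposes the open proposition with same agent, thing, recipient (Priya / the sketch / Amira).
Exhaustivity: at dusk is the only setting satisfying that background.
Fact (5) shares the background but with setting = at noon; exhaustivity is violated.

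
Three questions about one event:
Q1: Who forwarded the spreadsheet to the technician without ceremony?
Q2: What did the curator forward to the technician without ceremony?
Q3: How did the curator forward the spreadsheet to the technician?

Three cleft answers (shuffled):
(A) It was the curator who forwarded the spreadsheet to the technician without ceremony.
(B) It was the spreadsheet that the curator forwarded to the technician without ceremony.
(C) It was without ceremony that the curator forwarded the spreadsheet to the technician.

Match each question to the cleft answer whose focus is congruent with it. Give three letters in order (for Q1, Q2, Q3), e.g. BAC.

Q1 asks about the subject (agent); cleft (A) focuses "the curator", which is the subject (agent) — so Q1 → A.
Q2 asks about the direct object; cleft (B) focuses "the spreadsheet", which is the direct object — so Q2 → B.
Q3 asks about the manner; cleft (C) focuses "without ceremony", which is the manner — so Q3 → C.
Mapping: Q1→A, Q2→B, Q3→C.

ABC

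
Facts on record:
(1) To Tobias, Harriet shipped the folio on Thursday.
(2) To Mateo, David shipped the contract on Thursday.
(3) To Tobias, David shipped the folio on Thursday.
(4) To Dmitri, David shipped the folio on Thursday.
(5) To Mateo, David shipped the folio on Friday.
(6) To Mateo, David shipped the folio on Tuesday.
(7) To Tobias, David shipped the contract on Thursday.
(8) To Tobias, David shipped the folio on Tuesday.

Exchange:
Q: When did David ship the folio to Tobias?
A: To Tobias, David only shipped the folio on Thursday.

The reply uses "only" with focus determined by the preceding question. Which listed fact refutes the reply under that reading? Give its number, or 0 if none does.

The question "When did ...?" targets the setting, so in the reply the focus falls on "on Thursday".
So "only" ranges over settings; the rest (agent = David, thing = the folio, recipient = Tobias) is presupposed.
Fact (8) shares the background with a different setting (on Tuesday) — counterexample.
(Fact (7) would refute a reading with focus on the thing — but that is not what the question asks.)

8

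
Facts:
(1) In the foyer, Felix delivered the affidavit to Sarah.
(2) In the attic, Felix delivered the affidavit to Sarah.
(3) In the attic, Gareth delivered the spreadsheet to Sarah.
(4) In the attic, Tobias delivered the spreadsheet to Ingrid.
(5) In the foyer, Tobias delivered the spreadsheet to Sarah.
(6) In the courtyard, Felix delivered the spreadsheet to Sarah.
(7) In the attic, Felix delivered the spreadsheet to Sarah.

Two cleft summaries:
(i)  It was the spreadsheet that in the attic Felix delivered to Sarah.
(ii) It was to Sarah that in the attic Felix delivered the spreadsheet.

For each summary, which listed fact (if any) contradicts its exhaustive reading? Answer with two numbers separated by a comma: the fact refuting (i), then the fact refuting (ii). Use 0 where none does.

2, 0

(i): focus "the spreadsheet". Looking for same agent, recipient, setting (Felix / Sarah / in the attic) with some other thing — fact (2) has the affidavit there. Refuted.
(ii): focus "Sarah". No fact shares same agent, thing, setting (Felix / the spreadsheet / in the attic) with a different recipient. 0.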